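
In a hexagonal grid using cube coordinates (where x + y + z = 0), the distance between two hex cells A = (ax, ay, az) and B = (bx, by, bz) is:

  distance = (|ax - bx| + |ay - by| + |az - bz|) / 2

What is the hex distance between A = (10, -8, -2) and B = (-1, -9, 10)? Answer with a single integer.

|ax - bx| = |10 - (-1)| = 11
|ay - by| = |-8 - (-9)| = 1
|az - bz| = |-2 - 10| = 12
distance = (11 + 1 + 12) / 2 = 24 / 2 = 12

Answer: 12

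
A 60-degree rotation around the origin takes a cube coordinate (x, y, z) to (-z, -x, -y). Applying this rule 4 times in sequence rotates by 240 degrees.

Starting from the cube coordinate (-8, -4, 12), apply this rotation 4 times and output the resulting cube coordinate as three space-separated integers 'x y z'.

Answer: 12 -8 -4

Derivation:
Start: (-8, -4, 12)
Step 1: (-8, -4, 12) -> (-(12), -(-8), -(-4)) = (-12, 8, 4)
Step 2: (-12, 8, 4) -> (-(4), -(-12), -(8)) = (-4, 12, -8)
Step 3: (-4, 12, -8) -> (-(-8), -(-4), -(12)) = (8, 4, -12)
Step 4: (8, 4, -12) -> (-(-12), -(8), -(4)) = (12, -8, -4)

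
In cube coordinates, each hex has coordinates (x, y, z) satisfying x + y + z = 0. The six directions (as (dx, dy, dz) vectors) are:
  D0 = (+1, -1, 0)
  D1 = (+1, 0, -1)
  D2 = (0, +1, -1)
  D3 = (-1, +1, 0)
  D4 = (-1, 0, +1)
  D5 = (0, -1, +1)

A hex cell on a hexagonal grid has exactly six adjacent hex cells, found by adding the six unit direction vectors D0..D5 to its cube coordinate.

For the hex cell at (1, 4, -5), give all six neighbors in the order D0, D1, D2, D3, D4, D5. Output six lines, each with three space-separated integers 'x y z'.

Answer: 2 3 -5
2 4 -6
1 5 -6
0 5 -5
0 4 -4
1 3 -4

Derivation:
Center: (1, 4, -5). Add each direction:
  D0: (1, 4, -5) + (1, -1, 0) = (2, 3, -5)
  D1: (1, 4, -5) + (1, 0, -1) = (2, 4, -6)
  D2: (1, 4, -5) + (0, 1, -1) = (1, 5, -6)
  D3: (1, 4, -5) + (-1, 1, 0) = (0, 5, -5)
  D4: (1, 4, -5) + (-1, 0, 1) = (0, 4, -4)
  D5: (1, 4, -5) + (0, -1, 1) = (1, 3, -4)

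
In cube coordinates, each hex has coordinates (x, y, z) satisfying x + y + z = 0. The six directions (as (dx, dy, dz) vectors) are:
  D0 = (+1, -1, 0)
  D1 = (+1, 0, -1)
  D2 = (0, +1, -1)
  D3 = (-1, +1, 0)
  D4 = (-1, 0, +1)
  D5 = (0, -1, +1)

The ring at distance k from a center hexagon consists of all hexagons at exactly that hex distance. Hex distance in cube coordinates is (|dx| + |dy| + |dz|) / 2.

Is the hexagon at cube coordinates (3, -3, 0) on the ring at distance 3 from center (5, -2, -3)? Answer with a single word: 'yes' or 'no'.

|px - cx| = |3 - 5| = 2
|py - cy| = |-3 - (-2)| = 1
|pz - cz| = |0 - (-3)| = 3
distance = (2+1+3)/2 = 6/2 = 3
radius = 3; distance == radius -> yes

Answer: yes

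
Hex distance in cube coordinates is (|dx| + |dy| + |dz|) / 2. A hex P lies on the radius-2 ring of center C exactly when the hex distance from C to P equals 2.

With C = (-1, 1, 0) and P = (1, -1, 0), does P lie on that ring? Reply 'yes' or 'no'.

|px - cx| = |1 - (-1)| = 2
|py - cy| = |-1 - 1| = 2
|pz - cz| = |0 - 0| = 0
distance = (2+2+0)/2 = 4/2 = 2
radius = 2; distance == radius -> yes

Answer: yes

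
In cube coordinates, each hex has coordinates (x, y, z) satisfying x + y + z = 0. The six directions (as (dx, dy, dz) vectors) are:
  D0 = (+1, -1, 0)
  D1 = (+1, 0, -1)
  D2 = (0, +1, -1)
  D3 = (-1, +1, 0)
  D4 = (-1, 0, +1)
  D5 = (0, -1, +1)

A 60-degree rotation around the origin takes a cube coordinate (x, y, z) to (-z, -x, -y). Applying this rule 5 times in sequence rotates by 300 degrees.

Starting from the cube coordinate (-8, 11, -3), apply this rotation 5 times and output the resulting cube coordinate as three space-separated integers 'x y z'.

Answer: -11 3 8

Derivation:
Start: (-8, 11, -3)
Step 1: (-8, 11, -3) -> (-(-3), -(-8), -(11)) = (3, 8, -11)
Step 2: (3, 8, -11) -> (-(-11), -(3), -(8)) = (11, -3, -8)
Step 3: (11, -3, -8) -> (-(-8), -(11), -(-3)) = (8, -11, 3)
Step 4: (8, -11, 3) -> (-(3), -(8), -(-11)) = (-3, -8, 11)
Step 5: (-3, -8, 11) -> (-(11), -(-3), -(-8)) = (-11, 3, 8)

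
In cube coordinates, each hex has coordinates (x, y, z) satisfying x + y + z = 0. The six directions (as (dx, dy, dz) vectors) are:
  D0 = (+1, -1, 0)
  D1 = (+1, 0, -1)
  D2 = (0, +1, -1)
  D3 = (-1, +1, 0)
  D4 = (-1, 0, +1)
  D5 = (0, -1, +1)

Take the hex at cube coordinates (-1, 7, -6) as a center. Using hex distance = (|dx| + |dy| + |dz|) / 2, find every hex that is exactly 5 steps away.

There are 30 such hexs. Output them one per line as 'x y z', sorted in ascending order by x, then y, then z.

Answer: -6 7 -1
-6 8 -2
-6 9 -3
-6 10 -4
-6 11 -5
-6 12 -6
-5 6 -1
-5 12 -7
-4 5 -1
-4 12 -8
-3 4 -1
-3 12 -9
-2 3 -1
-2 12 -10
-1 2 -1
-1 12 -11
0 2 -2
0 11 -11
1 2 -3
1 10 -11
2 2 -4
2 9 -11
3 2 -5
3 8 -11
4 2 -6
4 3 -7
4 4 -8
4 5 -9
4 6 -10
4 7 -11

Derivation:
Walk ring at distance 5 from (-1, 7, -6):
Start at center + D4*5 = (-6, 7, -1)
  hex 0: (-6, 7, -1)
  hex 1: (-5, 6, -1)
  hex 2: (-4, 5, -1)
  hex 3: (-3, 4, -1)
  hex 4: (-2, 3, -1)
  hex 5: (-1, 2, -1)
  hex 6: (0, 2, -2)
  hex 7: (1, 2, -3)
  hex 8: (2, 2, -4)
  hex 9: (3, 2, -5)
  hex 10: (4, 2, -6)
  hex 11: (4, 3, -7)
  hex 12: (4, 4, -8)
  hex 13: (4, 5, -9)
  hex 14: (4, 6, -10)
  hex 15: (4, 7, -11)
  hex 16: (3, 8, -11)
  hex 17: (2, 9, -11)
  hex 18: (1, 10, -11)
  hex 19: (0, 11, -11)
  hex 20: (-1, 12, -11)
  hex 21: (-2, 12, -10)
  hex 22: (-3, 12, -9)
  hex 23: (-4, 12, -8)
  hex 24: (-5, 12, -7)
  hex 25: (-6, 12, -6)
  hex 26: (-6, 11, -5)
  hex 27: (-6, 10, -4)
  hex 28: (-6, 9, -3)
  hex 29: (-6, 8, -2)
Sorted: 30 hexes.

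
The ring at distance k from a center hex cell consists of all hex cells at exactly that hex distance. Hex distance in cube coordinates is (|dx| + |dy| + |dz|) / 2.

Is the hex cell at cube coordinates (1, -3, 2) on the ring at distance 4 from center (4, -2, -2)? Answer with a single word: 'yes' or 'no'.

|px - cx| = |1 - 4| = 3
|py - cy| = |-3 - (-2)| = 1
|pz - cz| = |2 - (-2)| = 4
distance = (3+1+4)/2 = 8/2 = 4
radius = 4; distance == radius -> yes

Answer: yes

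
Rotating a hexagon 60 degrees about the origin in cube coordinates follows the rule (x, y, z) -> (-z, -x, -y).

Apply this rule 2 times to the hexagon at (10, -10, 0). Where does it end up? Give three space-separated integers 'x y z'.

Answer: -10 0 10

Derivation:
Start: (10, -10, 0)
Step 1: (10, -10, 0) -> (-(0), -(10), -(-10)) = (0, -10, 10)
Step 2: (0, -10, 10) -> (-(10), -(0), -(-10)) = (-10, 0, 10)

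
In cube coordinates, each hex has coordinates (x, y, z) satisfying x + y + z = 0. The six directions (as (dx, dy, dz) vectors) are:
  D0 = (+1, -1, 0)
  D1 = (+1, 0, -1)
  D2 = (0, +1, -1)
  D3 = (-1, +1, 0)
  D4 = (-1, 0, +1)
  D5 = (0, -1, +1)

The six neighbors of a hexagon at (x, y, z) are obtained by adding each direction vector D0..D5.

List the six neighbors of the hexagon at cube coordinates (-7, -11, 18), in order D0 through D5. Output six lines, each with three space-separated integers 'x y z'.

Center: (-7, -11, 18). Add each direction:
  D0: (-7, -11, 18) + (1, -1, 0) = (-6, -12, 18)
  D1: (-7, -11, 18) + (1, 0, -1) = (-6, -11, 17)
  D2: (-7, -11, 18) + (0, 1, -1) = (-7, -10, 17)
  D3: (-7, -11, 18) + (-1, 1, 0) = (-8, -10, 18)
  D4: (-7, -11, 18) + (-1, 0, 1) = (-8, -11, 19)
  D5: (-7, -11, 18) + (0, -1, 1) = (-7, -12, 19)

Answer: -6 -12 18
-6 -11 17
-7 -10 17
-8 -10 18
-8 -11 19
-7 -12 19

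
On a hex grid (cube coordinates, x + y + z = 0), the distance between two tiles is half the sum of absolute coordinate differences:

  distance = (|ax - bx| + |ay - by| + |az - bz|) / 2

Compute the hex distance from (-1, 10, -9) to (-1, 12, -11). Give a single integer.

Answer: 2

Derivation:
|ax - bx| = |-1 - (-1)| = 0
|ay - by| = |10 - 12| = 2
|az - bz| = |-9 - (-11)| = 2
distance = (0 + 2 + 2) / 2 = 4 / 2 = 2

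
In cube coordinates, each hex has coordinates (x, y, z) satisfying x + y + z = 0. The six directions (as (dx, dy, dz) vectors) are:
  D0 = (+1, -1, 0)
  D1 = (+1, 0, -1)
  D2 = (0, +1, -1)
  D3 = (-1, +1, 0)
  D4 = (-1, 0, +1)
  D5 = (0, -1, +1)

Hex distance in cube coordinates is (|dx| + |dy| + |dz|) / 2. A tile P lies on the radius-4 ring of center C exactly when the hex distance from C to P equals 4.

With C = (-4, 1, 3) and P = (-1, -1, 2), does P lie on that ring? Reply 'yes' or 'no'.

Answer: no

Derivation:
|px - cx| = |-1 - (-4)| = 3
|py - cy| = |-1 - 1| = 2
|pz - cz| = |2 - 3| = 1
distance = (3+2+1)/2 = 6/2 = 3
radius = 4; distance != radius -> no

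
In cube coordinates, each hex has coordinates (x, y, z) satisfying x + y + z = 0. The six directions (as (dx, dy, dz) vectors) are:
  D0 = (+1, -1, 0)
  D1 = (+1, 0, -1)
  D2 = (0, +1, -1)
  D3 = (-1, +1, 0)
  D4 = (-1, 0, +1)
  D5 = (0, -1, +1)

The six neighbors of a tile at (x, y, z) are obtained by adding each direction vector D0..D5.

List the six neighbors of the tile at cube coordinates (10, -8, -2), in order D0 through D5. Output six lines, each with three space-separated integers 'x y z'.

Center: (10, -8, -2). Add each direction:
  D0: (10, -8, -2) + (1, -1, 0) = (11, -9, -2)
  D1: (10, -8, -2) + (1, 0, -1) = (11, -8, -3)
  D2: (10, -8, -2) + (0, 1, -1) = (10, -7, -3)
  D3: (10, -8, -2) + (-1, 1, 0) = (9, -7, -2)
  D4: (10, -8, -2) + (-1, 0, 1) = (9, -8, -1)
  D5: (10, -8, -2) + (0, -1, 1) = (10, -9, -1)

Answer: 11 -9 -2
11 -8 -3
10 -7 -3
9 -7 -2
9 -8 -1
10 -9 -1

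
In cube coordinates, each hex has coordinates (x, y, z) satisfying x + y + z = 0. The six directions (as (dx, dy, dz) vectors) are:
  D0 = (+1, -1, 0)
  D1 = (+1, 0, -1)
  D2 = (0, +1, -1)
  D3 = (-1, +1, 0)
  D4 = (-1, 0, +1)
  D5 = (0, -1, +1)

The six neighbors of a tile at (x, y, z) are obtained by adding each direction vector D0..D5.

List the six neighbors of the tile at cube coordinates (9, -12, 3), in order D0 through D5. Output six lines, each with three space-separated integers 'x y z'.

Center: (9, -12, 3). Add each direction:
  D0: (9, -12, 3) + (1, -1, 0) = (10, -13, 3)
  D1: (9, -12, 3) + (1, 0, -1) = (10, -12, 2)
  D2: (9, -12, 3) + (0, 1, -1) = (9, -11, 2)
  D3: (9, -12, 3) + (-1, 1, 0) = (8, -11, 3)
  D4: (9, -12, 3) + (-1, 0, 1) = (8, -12, 4)
  D5: (9, -12, 3) + (0, -1, 1) = (9, -13, 4)

Answer: 10 -13 3
10 -12 2
9 -11 2
8 -11 3
8 -12 4
9 -13 4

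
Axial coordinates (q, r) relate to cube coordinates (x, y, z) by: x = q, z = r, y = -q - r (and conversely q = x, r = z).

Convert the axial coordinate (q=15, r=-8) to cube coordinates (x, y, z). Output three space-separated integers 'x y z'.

Answer: 15 -7 -8

Derivation:
x = q = 15
z = r = -8
y = -x - z = -(15) - (-8) = -7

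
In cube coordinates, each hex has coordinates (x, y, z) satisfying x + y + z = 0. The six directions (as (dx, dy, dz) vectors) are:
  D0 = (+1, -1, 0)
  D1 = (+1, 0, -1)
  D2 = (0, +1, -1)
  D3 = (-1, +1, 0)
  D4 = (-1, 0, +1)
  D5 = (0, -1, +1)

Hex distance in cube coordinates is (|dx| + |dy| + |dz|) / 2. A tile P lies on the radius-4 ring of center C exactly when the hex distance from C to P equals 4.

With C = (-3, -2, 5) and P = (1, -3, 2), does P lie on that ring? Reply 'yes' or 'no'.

Answer: yes

Derivation:
|px - cx| = |1 - (-3)| = 4
|py - cy| = |-3 - (-2)| = 1
|pz - cz| = |2 - 5| = 3
distance = (4+1+3)/2 = 8/2 = 4
radius = 4; distance == radius -> yes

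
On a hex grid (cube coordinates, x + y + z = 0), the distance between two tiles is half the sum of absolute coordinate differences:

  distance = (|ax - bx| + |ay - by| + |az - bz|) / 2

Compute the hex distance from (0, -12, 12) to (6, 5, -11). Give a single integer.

Answer: 23

Derivation:
|ax - bx| = |0 - 6| = 6
|ay - by| = |-12 - 5| = 17
|az - bz| = |12 - (-11)| = 23
distance = (6 + 17 + 23) / 2 = 46 / 2 = 23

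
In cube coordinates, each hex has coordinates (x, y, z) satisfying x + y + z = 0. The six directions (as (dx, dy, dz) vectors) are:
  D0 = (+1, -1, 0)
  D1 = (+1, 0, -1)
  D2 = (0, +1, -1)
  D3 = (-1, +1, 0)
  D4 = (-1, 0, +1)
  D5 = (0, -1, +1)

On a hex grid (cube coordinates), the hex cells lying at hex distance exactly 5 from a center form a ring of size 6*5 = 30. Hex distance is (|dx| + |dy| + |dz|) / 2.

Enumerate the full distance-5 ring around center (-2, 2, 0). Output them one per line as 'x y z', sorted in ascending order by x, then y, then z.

Walk ring at distance 5 from (-2, 2, 0):
Start at center + D4*5 = (-7, 2, 5)
  hex 0: (-7, 2, 5)
  hex 1: (-6, 1, 5)
  hex 2: (-5, 0, 5)
  hex 3: (-4, -1, 5)
  hex 4: (-3, -2, 5)
  hex 5: (-2, -3, 5)
  hex 6: (-1, -3, 4)
  hex 7: (0, -3, 3)
  hex 8: (1, -3, 2)
  hex 9: (2, -3, 1)
  hex 10: (3, -3, 0)
  hex 11: (3, -2, -1)
  hex 12: (3, -1, -2)
  hex 13: (3, 0, -3)
  hex 14: (3, 1, -4)
  hex 15: (3, 2, -5)
  hex 16: (2, 3, -5)
  hex 17: (1, 4, -5)
  hex 18: (0, 5, -5)
  hex 19: (-1, 6, -5)
  hex 20: (-2, 7, -5)
  hex 21: (-3, 7, -4)
  hex 22: (-4, 7, -3)
  hex 23: (-5, 7, -2)
  hex 24: (-6, 7, -1)
  hex 25: (-7, 7, 0)
  hex 26: (-7, 6, 1)
  hex 27: (-7, 5, 2)
  hex 28: (-7, 4, 3)
  hex 29: (-7, 3, 4)
Sorted: 30 hexes.

Answer: -7 2 5
-7 3 4
-7 4 3
-7 5 2
-7 6 1
-7 7 0
-6 1 5
-6 7 -1
-5 0 5
-5 7 -2
-4 -1 5
-4 7 -3
-3 -2 5
-3 7 -4
-2 -3 5
-2 7 -5
-1 -3 4
-1 6 -5
0 -3 3
0 5 -5
1 -3 2
1 4 -5
2 -3 1
2 3 -5
3 -3 0
3 -2 -1
3 -1 -2
3 0 -3
3 1 -4
3 2 -5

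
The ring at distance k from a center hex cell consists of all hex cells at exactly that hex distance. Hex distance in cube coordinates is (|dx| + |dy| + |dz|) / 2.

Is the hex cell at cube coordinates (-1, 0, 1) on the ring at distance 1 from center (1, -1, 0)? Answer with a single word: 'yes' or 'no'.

|px - cx| = |-1 - 1| = 2
|py - cy| = |0 - (-1)| = 1
|pz - cz| = |1 - 0| = 1
distance = (2+1+1)/2 = 4/2 = 2
radius = 1; distance != radius -> no

Answer: no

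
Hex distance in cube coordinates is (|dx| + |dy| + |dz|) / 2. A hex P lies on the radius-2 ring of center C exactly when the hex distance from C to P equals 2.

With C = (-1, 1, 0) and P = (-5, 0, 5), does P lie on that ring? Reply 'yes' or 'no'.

Answer: no

Derivation:
|px - cx| = |-5 - (-1)| = 4
|py - cy| = |0 - 1| = 1
|pz - cz| = |5 - 0| = 5
distance = (4+1+5)/2 = 10/2 = 5
radius = 2; distance != radius -> no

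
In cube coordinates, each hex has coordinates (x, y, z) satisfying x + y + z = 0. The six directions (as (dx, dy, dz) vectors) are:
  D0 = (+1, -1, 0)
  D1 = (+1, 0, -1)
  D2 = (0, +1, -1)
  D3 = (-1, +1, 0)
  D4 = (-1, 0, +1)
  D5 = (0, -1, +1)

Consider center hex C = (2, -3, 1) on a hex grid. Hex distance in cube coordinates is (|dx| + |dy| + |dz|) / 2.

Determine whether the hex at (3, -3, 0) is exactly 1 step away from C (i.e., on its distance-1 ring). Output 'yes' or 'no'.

|px - cx| = |3 - 2| = 1
|py - cy| = |-3 - (-3)| = 0
|pz - cz| = |0 - 1| = 1
distance = (1+0+1)/2 = 2/2 = 1
radius = 1; distance == radius -> yes

Answer: yes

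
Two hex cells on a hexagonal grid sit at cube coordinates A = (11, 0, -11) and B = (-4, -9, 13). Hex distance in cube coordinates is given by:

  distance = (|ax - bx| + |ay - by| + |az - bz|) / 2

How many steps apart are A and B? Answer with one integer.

|ax - bx| = |11 - (-4)| = 15
|ay - by| = |0 - (-9)| = 9
|az - bz| = |-11 - 13| = 24
distance = (15 + 9 + 24) / 2 = 48 / 2 = 24

Answer: 24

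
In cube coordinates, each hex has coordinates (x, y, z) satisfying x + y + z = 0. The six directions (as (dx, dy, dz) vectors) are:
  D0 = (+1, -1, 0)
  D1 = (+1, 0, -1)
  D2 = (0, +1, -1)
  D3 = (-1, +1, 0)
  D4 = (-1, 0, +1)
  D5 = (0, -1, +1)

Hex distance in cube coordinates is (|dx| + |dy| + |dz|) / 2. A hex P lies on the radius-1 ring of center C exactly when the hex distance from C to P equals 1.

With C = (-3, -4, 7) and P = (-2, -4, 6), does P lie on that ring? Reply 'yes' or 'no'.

|px - cx| = |-2 - (-3)| = 1
|py - cy| = |-4 - (-4)| = 0
|pz - cz| = |6 - 7| = 1
distance = (1+0+1)/2 = 2/2 = 1
radius = 1; distance == radius -> yes

Answer: yes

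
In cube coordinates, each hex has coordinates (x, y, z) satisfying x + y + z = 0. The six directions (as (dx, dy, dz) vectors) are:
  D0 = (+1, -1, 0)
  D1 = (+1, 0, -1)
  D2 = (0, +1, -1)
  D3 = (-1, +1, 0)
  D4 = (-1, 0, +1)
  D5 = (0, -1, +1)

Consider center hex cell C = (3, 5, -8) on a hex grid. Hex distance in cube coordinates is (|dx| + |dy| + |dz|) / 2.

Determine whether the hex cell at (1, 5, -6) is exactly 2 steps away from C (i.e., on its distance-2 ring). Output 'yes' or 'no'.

Answer: yes

Derivation:
|px - cx| = |1 - 3| = 2
|py - cy| = |5 - 5| = 0
|pz - cz| = |-6 - (-8)| = 2
distance = (2+0+2)/2 = 4/2 = 2
radius = 2; distance == radius -> yes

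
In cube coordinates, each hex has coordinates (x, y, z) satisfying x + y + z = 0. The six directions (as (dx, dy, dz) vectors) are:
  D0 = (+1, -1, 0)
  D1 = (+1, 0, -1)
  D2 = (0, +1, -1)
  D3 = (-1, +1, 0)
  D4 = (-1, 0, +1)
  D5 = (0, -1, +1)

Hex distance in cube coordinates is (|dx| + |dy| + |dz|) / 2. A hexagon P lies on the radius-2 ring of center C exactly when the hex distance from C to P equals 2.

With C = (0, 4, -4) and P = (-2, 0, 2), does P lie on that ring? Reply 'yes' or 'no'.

|px - cx| = |-2 - 0| = 2
|py - cy| = |0 - 4| = 4
|pz - cz| = |2 - (-4)| = 6
distance = (2+4+6)/2 = 12/2 = 6
radius = 2; distance != radius -> no

Answer: no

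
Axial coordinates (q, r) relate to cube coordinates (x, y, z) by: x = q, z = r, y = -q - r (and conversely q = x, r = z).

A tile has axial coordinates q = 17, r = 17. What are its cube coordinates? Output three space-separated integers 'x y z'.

Answer: 17 -34 17

Derivation:
x = q = 17
z = r = 17
y = -x - z = -(17) - (17) = -34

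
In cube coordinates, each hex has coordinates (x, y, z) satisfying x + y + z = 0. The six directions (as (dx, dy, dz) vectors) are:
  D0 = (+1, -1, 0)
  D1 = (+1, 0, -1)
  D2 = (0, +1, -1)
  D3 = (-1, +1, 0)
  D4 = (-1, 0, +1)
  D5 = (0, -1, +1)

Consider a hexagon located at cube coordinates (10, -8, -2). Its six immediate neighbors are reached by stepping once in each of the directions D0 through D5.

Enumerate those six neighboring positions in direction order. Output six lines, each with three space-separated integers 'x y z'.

Answer: 11 -9 -2
11 -8 -3
10 -7 -3
9 -7 -2
9 -8 -1
10 -9 -1

Derivation:
Center: (10, -8, -2). Add each direction:
  D0: (10, -8, -2) + (1, -1, 0) = (11, -9, -2)
  D1: (10, -8, -2) + (1, 0, -1) = (11, -8, -3)
  D2: (10, -8, -2) + (0, 1, -1) = (10, -7, -3)
  D3: (10, -8, -2) + (-1, 1, 0) = (9, -7, -2)
  D4: (10, -8, -2) + (-1, 0, 1) = (9, -8, -1)
  D5: (10, -8, -2) + (0, -1, 1) = (10, -9, -1)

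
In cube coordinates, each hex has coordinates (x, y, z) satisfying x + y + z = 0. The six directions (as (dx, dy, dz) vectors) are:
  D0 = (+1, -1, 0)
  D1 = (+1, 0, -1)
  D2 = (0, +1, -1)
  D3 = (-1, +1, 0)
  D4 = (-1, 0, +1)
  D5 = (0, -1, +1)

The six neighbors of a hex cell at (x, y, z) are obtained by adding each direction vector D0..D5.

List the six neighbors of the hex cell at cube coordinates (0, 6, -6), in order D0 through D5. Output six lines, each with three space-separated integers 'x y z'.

Center: (0, 6, -6). Add each direction:
  D0: (0, 6, -6) + (1, -1, 0) = (1, 5, -6)
  D1: (0, 6, -6) + (1, 0, -1) = (1, 6, -7)
  D2: (0, 6, -6) + (0, 1, -1) = (0, 7, -7)
  D3: (0, 6, -6) + (-1, 1, 0) = (-1, 7, -6)
  D4: (0, 6, -6) + (-1, 0, 1) = (-1, 6, -5)
  D5: (0, 6, -6) + (0, -1, 1) = (0, 5, -5)

Answer: 1 5 -6
1 6 -7
0 7 -7
-1 7 -6
-1 6 -5
0 5 -5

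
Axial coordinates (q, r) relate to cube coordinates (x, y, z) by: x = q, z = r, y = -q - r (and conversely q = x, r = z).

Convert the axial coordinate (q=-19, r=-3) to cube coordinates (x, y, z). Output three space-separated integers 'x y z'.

x = q = -19
z = r = -3
y = -x - z = -(-19) - (-3) = 22

Answer: -19 22 -3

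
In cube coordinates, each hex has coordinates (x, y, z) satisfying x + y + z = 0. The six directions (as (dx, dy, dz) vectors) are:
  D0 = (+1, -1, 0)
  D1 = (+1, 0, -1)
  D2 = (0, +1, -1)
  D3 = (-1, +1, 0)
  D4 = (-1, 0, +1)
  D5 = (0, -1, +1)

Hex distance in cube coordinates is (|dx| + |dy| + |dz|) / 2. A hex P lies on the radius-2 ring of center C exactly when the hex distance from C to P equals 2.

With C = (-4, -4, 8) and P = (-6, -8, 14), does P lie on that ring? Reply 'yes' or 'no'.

|px - cx| = |-6 - (-4)| = 2
|py - cy| = |-8 - (-4)| = 4
|pz - cz| = |14 - 8| = 6
distance = (2+4+6)/2 = 12/2 = 6
radius = 2; distance != radius -> no

Answer: no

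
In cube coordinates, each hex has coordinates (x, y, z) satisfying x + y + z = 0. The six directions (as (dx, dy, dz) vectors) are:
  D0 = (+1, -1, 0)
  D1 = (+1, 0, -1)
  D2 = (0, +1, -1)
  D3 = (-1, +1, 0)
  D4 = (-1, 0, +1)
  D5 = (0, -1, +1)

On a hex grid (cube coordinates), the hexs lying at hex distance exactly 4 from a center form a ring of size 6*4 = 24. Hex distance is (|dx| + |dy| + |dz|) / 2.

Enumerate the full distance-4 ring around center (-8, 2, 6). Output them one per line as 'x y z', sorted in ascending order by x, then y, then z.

Answer: -12 2 10
-12 3 9
-12 4 8
-12 5 7
-12 6 6
-11 1 10
-11 6 5
-10 0 10
-10 6 4
-9 -1 10
-9 6 3
-8 -2 10
-8 6 2
-7 -2 9
-7 5 2
-6 -2 8
-6 4 2
-5 -2 7
-5 3 2
-4 -2 6
-4 -1 5
-4 0 4
-4 1 3
-4 2 2

Derivation:
Walk ring at distance 4 from (-8, 2, 6):
Start at center + D4*4 = (-12, 2, 10)
  hex 0: (-12, 2, 10)
  hex 1: (-11, 1, 10)
  hex 2: (-10, 0, 10)
  hex 3: (-9, -1, 10)
  hex 4: (-8, -2, 10)
  hex 5: (-7, -2, 9)
  hex 6: (-6, -2, 8)
  hex 7: (-5, -2, 7)
  hex 8: (-4, -2, 6)
  hex 9: (-4, -1, 5)
  hex 10: (-4, 0, 4)
  hex 11: (-4, 1, 3)
  hex 12: (-4, 2, 2)
  hex 13: (-5, 3, 2)
  hex 14: (-6, 4, 2)
  hex 15: (-7, 5, 2)
  hex 16: (-8, 6, 2)
  hex 17: (-9, 6, 3)
  hex 18: (-10, 6, 4)
  hex 19: (-11, 6, 5)
  hex 20: (-12, 6, 6)
  hex 21: (-12, 5, 7)
  hex 22: (-12, 4, 8)
  hex 23: (-12, 3, 9)
Sorted: 24 hexes.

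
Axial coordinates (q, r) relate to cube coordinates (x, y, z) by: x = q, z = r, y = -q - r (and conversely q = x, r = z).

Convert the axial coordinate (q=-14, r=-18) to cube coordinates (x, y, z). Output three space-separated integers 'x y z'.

Answer: -14 32 -18

Derivation:
x = q = -14
z = r = -18
y = -x - z = -(-14) - (-18) = 32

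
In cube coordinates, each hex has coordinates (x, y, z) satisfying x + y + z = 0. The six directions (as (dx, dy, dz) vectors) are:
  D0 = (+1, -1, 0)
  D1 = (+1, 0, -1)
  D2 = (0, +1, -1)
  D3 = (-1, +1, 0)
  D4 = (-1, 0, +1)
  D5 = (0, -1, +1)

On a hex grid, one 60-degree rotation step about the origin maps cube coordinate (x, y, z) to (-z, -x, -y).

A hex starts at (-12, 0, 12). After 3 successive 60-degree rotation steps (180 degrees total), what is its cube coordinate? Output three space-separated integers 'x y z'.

Start: (-12, 0, 12)
Step 1: (-12, 0, 12) -> (-(12), -(-12), -(0)) = (-12, 12, 0)
Step 2: (-12, 12, 0) -> (-(0), -(-12), -(12)) = (0, 12, -12)
Step 3: (0, 12, -12) -> (-(-12), -(0), -(12)) = (12, 0, -12)

Answer: 12 0 -12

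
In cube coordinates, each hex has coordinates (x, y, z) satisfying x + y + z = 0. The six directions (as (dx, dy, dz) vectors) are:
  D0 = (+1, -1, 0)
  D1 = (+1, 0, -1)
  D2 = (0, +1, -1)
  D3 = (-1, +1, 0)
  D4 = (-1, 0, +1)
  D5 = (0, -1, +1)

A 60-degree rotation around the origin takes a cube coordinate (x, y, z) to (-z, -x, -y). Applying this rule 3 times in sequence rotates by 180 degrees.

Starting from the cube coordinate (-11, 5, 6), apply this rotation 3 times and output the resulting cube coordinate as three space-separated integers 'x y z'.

Start: (-11, 5, 6)
Step 1: (-11, 5, 6) -> (-(6), -(-11), -(5)) = (-6, 11, -5)
Step 2: (-6, 11, -5) -> (-(-5), -(-6), -(11)) = (5, 6, -11)
Step 3: (5, 6, -11) -> (-(-11), -(5), -(6)) = (11, -5, -6)

Answer: 11 -5 -6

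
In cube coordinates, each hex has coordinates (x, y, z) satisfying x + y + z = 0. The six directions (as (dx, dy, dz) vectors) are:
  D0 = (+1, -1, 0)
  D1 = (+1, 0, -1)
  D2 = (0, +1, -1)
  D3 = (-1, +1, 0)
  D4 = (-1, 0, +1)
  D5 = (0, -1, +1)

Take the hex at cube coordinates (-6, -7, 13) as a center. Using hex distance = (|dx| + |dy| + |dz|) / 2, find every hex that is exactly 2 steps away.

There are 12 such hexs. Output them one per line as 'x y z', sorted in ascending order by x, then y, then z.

Walk ring at distance 2 from (-6, -7, 13):
Start at center + D4*2 = (-8, -7, 15)
  hex 0: (-8, -7, 15)
  hex 1: (-7, -8, 15)
  hex 2: (-6, -9, 15)
  hex 3: (-5, -9, 14)
  hex 4: (-4, -9, 13)
  hex 5: (-4, -8, 12)
  hex 6: (-4, -7, 11)
  hex 7: (-5, -6, 11)
  hex 8: (-6, -5, 11)
  hex 9: (-7, -5, 12)
  hex 10: (-8, -5, 13)
  hex 11: (-8, -6, 14)
Sorted: 12 hexes.

Answer: -8 -7 15
-8 -6 14
-8 -5 13
-7 -8 15
-7 -5 12
-6 -9 15
-6 -5 11
-5 -9 14
-5 -6 11
-4 -9 13
-4 -8 12
-4 -7 11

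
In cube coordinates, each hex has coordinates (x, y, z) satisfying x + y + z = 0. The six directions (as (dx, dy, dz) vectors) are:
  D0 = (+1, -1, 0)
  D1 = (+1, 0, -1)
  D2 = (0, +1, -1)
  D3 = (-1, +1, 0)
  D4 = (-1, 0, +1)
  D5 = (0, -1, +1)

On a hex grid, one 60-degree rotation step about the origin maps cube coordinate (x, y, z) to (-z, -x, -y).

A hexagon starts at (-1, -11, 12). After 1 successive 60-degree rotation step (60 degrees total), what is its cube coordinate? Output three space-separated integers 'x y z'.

Answer: -12 1 11

Derivation:
Start: (-1, -11, 12)
Step 1: (-1, -11, 12) -> (-(12), -(-1), -(-11)) = (-12, 1, 11)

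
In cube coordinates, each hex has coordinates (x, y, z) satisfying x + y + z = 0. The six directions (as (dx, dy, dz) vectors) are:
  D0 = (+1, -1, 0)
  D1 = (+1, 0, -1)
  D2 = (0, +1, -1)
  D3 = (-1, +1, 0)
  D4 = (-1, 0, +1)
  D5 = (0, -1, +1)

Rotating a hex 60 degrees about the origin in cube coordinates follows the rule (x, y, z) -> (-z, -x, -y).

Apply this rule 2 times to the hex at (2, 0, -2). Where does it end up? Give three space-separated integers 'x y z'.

Start: (2, 0, -2)
Step 1: (2, 0, -2) -> (-(-2), -(2), -(0)) = (2, -2, 0)
Step 2: (2, -2, 0) -> (-(0), -(2), -(-2)) = (0, -2, 2)

Answer: 0 -2 2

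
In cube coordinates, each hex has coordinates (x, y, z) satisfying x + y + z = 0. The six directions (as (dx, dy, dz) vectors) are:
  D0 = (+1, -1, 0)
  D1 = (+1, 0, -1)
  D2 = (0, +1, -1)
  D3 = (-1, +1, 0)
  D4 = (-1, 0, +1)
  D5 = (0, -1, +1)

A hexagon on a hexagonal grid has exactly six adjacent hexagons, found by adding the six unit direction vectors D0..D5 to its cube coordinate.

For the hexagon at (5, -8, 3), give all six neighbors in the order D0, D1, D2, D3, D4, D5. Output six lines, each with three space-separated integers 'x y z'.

Answer: 6 -9 3
6 -8 2
5 -7 2
4 -7 3
4 -8 4
5 -9 4

Derivation:
Center: (5, -8, 3). Add each direction:
  D0: (5, -8, 3) + (1, -1, 0) = (6, -9, 3)
  D1: (5, -8, 3) + (1, 0, -1) = (6, -8, 2)
  D2: (5, -8, 3) + (0, 1, -1) = (5, -7, 2)
  D3: (5, -8, 3) + (-1, 1, 0) = (4, -7, 3)
  D4: (5, -8, 3) + (-1, 0, 1) = (4, -8, 4)
  D5: (5, -8, 3) + (0, -1, 1) = (5, -9, 4)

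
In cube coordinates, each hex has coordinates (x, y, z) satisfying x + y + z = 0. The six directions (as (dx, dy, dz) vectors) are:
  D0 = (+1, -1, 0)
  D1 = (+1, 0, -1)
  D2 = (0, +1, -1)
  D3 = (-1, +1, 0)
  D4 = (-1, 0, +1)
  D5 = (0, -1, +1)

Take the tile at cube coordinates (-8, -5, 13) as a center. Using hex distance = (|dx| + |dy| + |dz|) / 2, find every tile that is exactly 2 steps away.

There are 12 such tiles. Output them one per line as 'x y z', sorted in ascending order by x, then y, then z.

Answer: -10 -5 15
-10 -4 14
-10 -3 13
-9 -6 15
-9 -3 12
-8 -7 15
-8 -3 11
-7 -7 14
-7 -4 11
-6 -7 13
-6 -6 12
-6 -5 11

Derivation:
Walk ring at distance 2 from (-8, -5, 13):
Start at center + D4*2 = (-10, -5, 15)
  hex 0: (-10, -5, 15)
  hex 1: (-9, -6, 15)
  hex 2: (-8, -7, 15)
  hex 3: (-7, -7, 14)
  hex 4: (-6, -7, 13)
  hex 5: (-6, -6, 12)
  hex 6: (-6, -5, 11)
  hex 7: (-7, -4, 11)
  hex 8: (-8, -3, 11)
  hex 9: (-9, -3, 12)
  hex 10: (-10, -3, 13)
  hex 11: (-10, -4, 14)
Sorted: 12 hexes.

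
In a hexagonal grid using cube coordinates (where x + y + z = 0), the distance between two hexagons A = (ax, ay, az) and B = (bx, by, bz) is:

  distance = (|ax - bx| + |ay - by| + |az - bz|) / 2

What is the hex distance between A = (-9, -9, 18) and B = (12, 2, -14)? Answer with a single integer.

|ax - bx| = |-9 - 12| = 21
|ay - by| = |-9 - 2| = 11
|az - bz| = |18 - (-14)| = 32
distance = (21 + 11 + 32) / 2 = 64 / 2 = 32

Answer: 32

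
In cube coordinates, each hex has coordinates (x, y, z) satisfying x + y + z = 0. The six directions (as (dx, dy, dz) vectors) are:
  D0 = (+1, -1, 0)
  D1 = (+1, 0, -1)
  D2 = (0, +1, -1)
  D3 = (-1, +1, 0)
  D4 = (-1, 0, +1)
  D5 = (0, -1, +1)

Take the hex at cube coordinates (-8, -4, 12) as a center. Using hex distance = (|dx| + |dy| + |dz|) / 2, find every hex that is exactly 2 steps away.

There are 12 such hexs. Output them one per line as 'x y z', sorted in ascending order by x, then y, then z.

Answer: -10 -4 14
-10 -3 13
-10 -2 12
-9 -5 14
-9 -2 11
-8 -6 14
-8 -2 10
-7 -6 13
-7 -3 10
-6 -6 12
-6 -5 11
-6 -4 10

Derivation:
Walk ring at distance 2 from (-8, -4, 12):
Start at center + D4*2 = (-10, -4, 14)
  hex 0: (-10, -4, 14)
  hex 1: (-9, -5, 14)
  hex 2: (-8, -6, 14)
  hex 3: (-7, -6, 13)
  hex 4: (-6, -6, 12)
  hex 5: (-6, -5, 11)
  hex 6: (-6, -4, 10)
  hex 7: (-7, -3, 10)
  hex 8: (-8, -2, 10)
  hex 9: (-9, -2, 11)
  hex 10: (-10, -2, 12)
  hex 11: (-10, -3, 13)
Sorted: 12 hexes.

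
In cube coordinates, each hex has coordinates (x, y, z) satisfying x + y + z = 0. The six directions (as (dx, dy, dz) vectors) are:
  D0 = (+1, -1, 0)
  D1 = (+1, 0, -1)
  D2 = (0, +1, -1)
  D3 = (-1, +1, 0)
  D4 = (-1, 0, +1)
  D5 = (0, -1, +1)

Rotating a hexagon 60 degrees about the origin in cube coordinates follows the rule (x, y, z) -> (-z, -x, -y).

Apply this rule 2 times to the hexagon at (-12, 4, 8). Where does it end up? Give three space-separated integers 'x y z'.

Start: (-12, 4, 8)
Step 1: (-12, 4, 8) -> (-(8), -(-12), -(4)) = (-8, 12, -4)
Step 2: (-8, 12, -4) -> (-(-4), -(-8), -(12)) = (4, 8, -12)

Answer: 4 8 -12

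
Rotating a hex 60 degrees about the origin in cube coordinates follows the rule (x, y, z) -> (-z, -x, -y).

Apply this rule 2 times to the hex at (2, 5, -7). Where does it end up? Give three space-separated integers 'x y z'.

Answer: 5 -7 2

Derivation:
Start: (2, 5, -7)
Step 1: (2, 5, -7) -> (-(-7), -(2), -(5)) = (7, -2, -5)
Step 2: (7, -2, -5) -> (-(-5), -(7), -(-2)) = (5, -7, 2)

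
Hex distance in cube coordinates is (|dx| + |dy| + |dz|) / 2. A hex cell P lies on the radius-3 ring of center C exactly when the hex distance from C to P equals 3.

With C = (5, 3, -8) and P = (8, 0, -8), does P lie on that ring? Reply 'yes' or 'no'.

Answer: yes

Derivation:
|px - cx| = |8 - 5| = 3
|py - cy| = |0 - 3| = 3
|pz - cz| = |-8 - (-8)| = 0
distance = (3+3+0)/2 = 6/2 = 3
radius = 3; distance == radius -> yes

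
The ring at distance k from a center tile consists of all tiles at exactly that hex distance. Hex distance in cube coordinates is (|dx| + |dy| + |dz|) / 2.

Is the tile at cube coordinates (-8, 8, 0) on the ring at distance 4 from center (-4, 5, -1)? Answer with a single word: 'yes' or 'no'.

|px - cx| = |-8 - (-4)| = 4
|py - cy| = |8 - 5| = 3
|pz - cz| = |0 - (-1)| = 1
distance = (4+3+1)/2 = 8/2 = 4
radius = 4; distance == radius -> yes

Answer: yes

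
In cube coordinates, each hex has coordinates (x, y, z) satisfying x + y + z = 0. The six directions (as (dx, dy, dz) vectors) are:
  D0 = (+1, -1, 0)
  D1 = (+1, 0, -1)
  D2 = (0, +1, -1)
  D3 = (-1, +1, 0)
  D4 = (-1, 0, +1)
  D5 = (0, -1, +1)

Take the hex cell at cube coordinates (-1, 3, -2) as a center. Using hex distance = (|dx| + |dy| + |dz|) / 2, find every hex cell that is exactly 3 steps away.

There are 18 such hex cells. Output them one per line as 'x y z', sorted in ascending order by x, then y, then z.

Walk ring at distance 3 from (-1, 3, -2):
Start at center + D4*3 = (-4, 3, 1)
  hex 0: (-4, 3, 1)
  hex 1: (-3, 2, 1)
  hex 2: (-2, 1, 1)
  hex 3: (-1, 0, 1)
  hex 4: (0, 0, 0)
  hex 5: (1, 0, -1)
  hex 6: (2, 0, -2)
  hex 7: (2, 1, -3)
  hex 8: (2, 2, -4)
  hex 9: (2, 3, -5)
  hex 10: (1, 4, -5)
  hex 11: (0, 5, -5)
  hex 12: (-1, 6, -5)
  hex 13: (-2, 6, -4)
  hex 14: (-3, 6, -3)
  hex 15: (-4, 6, -2)
  hex 16: (-4, 5, -1)
  hex 17: (-4, 4, 0)
Sorted: 18 hexes.

Answer: -4 3 1
-4 4 0
-4 5 -1
-4 6 -2
-3 2 1
-3 6 -3
-2 1 1
-2 6 -4
-1 0 1
-1 6 -5
0 0 0
0 5 -5
1 0 -1
1 4 -5
2 0 -2
2 1 -3
2 2 -4
2 3 -5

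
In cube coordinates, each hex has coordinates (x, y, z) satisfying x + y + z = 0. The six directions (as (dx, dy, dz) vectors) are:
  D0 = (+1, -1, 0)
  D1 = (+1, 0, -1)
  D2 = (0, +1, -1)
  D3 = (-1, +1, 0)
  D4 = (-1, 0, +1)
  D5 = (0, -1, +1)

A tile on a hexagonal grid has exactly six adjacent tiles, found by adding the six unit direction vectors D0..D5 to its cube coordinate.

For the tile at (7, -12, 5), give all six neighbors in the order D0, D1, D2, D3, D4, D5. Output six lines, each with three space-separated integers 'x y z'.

Answer: 8 -13 5
8 -12 4
7 -11 4
6 -11 5
6 -12 6
7 -13 6

Derivation:
Center: (7, -12, 5). Add each direction:
  D0: (7, -12, 5) + (1, -1, 0) = (8, -13, 5)
  D1: (7, -12, 5) + (1, 0, -1) = (8, -12, 4)
  D2: (7, -12, 5) + (0, 1, -1) = (7, -11, 4)
  D3: (7, -12, 5) + (-1, 1, 0) = (6, -11, 5)
  D4: (7, -12, 5) + (-1, 0, 1) = (6, -12, 6)
  D5: (7, -12, 5) + (0, -1, 1) = (7, -13, 6)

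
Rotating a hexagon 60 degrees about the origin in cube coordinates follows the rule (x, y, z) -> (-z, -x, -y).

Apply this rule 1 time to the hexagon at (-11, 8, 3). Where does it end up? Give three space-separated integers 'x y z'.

Start: (-11, 8, 3)
Step 1: (-11, 8, 3) -> (-(3), -(-11), -(8)) = (-3, 11, -8)

Answer: -3 11 -8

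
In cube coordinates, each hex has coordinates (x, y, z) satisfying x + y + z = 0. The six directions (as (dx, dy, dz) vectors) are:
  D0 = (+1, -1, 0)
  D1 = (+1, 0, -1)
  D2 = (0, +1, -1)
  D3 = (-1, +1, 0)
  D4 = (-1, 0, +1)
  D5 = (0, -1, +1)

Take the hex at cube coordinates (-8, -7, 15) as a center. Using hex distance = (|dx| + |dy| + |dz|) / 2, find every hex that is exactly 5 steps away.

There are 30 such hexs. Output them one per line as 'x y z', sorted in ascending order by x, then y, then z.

Answer: -13 -7 20
-13 -6 19
-13 -5 18
-13 -4 17
-13 -3 16
-13 -2 15
-12 -8 20
-12 -2 14
-11 -9 20
-11 -2 13
-10 -10 20
-10 -2 12
-9 -11 20
-9 -2 11
-8 -12 20
-8 -2 10
-7 -12 19
-7 -3 10
-6 -12 18
-6 -4 10
-5 -12 17
-5 -5 10
-4 -12 16
-4 -6 10
-3 -12 15
-3 -11 14
-3 -10 13
-3 -9 12
-3 -8 11
-3 -7 10

Derivation:
Walk ring at distance 5 from (-8, -7, 15):
Start at center + D4*5 = (-13, -7, 20)
  hex 0: (-13, -7, 20)
  hex 1: (-12, -8, 20)
  hex 2: (-11, -9, 20)
  hex 3: (-10, -10, 20)
  hex 4: (-9, -11, 20)
  hex 5: (-8, -12, 20)
  hex 6: (-7, -12, 19)
  hex 7: (-6, -12, 18)
  hex 8: (-5, -12, 17)
  hex 9: (-4, -12, 16)
  hex 10: (-3, -12, 15)
  hex 11: (-3, -11, 14)
  hex 12: (-3, -10, 13)
  hex 13: (-3, -9, 12)
  hex 14: (-3, -8, 11)
  hex 15: (-3, -7, 10)
  hex 16: (-4, -6, 10)
  hex 17: (-5, -5, 10)
  hex 18: (-6, -4, 10)
  hex 19: (-7, -3, 10)
  hex 20: (-8, -2, 10)
  hex 21: (-9, -2, 11)
  hex 22: (-10, -2, 12)
  hex 23: (-11, -2, 13)
  hex 24: (-12, -2, 14)
  hex 25: (-13, -2, 15)
  hex 26: (-13, -3, 16)
  hex 27: (-13, -4, 17)
  hex 28: (-13, -5, 18)
  hex 29: (-13, -6, 19)
Sorted: 30 hexes.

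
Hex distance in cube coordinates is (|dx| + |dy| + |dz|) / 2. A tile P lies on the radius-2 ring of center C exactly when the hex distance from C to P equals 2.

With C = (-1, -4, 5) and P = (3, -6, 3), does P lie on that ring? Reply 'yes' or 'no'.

Answer: no

Derivation:
|px - cx| = |3 - (-1)| = 4
|py - cy| = |-6 - (-4)| = 2
|pz - cz| = |3 - 5| = 2
distance = (4+2+2)/2 = 8/2 = 4
radius = 2; distance != radius -> no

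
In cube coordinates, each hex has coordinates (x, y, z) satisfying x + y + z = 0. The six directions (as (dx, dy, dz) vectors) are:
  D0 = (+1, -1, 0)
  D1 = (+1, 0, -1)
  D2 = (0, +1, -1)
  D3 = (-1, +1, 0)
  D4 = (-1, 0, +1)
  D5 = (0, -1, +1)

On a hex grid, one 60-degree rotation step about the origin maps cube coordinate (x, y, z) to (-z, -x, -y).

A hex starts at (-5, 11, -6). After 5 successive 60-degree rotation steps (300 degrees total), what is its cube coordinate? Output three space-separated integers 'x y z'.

Answer: -11 6 5

Derivation:
Start: (-5, 11, -6)
Step 1: (-5, 11, -6) -> (-(-6), -(-5), -(11)) = (6, 5, -11)
Step 2: (6, 5, -11) -> (-(-11), -(6), -(5)) = (11, -6, -5)
Step 3: (11, -6, -5) -> (-(-5), -(11), -(-6)) = (5, -11, 6)
Step 4: (5, -11, 6) -> (-(6), -(5), -(-11)) = (-6, -5, 11)
Step 5: (-6, -5, 11) -> (-(11), -(-6), -(-5)) = (-11, 6, 5)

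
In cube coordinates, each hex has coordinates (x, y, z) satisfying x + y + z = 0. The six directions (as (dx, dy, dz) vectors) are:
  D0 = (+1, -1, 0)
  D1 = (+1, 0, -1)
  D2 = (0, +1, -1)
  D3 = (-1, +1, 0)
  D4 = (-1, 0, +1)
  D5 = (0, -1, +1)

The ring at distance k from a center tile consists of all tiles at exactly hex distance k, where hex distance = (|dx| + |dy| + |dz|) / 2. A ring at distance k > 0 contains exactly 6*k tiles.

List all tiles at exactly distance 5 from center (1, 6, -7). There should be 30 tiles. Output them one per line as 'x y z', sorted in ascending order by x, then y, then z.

Answer: -4 6 -2
-4 7 -3
-4 8 -4
-4 9 -5
-4 10 -6
-4 11 -7
-3 5 -2
-3 11 -8
-2 4 -2
-2 11 -9
-1 3 -2
-1 11 -10
0 2 -2
0 11 -11
1 1 -2
1 11 -12
2 1 -3
2 10 -12
3 1 -4
3 9 -12
4 1 -5
4 8 -12
5 1 -6
5 7 -12
6 1 -7
6 2 -8
6 3 -9
6 4 -10
6 5 -11
6 6 -12

Derivation:
Walk ring at distance 5 from (1, 6, -7):
Start at center + D4*5 = (-4, 6, -2)
  hex 0: (-4, 6, -2)
  hex 1: (-3, 5, -2)
  hex 2: (-2, 4, -2)
  hex 3: (-1, 3, -2)
  hex 4: (0, 2, -2)
  hex 5: (1, 1, -2)
  hex 6: (2, 1, -3)
  hex 7: (3, 1, -4)
  hex 8: (4, 1, -5)
  hex 9: (5, 1, -6)
  hex 10: (6, 1, -7)
  hex 11: (6, 2, -8)
  hex 12: (6, 3, -9)
  hex 13: (6, 4, -10)
  hex 14: (6, 5, -11)
  hex 15: (6, 6, -12)
  hex 16: (5, 7, -12)
  hex 17: (4, 8, -12)
  hex 18: (3, 9, -12)
  hex 19: (2, 10, -12)
  hex 20: (1, 11, -12)
  hex 21: (0, 11, -11)
  hex 22: (-1, 11, -10)
  hex 23: (-2, 11, -9)
  hex 24: (-3, 11, -8)
  hex 25: (-4, 11, -7)
  hex 26: (-4, 10, -6)
  hex 27: (-4, 9, -5)
  hex 28: (-4, 8, -4)
  hex 29: (-4, 7, -3)
Sorted: 30 hexes.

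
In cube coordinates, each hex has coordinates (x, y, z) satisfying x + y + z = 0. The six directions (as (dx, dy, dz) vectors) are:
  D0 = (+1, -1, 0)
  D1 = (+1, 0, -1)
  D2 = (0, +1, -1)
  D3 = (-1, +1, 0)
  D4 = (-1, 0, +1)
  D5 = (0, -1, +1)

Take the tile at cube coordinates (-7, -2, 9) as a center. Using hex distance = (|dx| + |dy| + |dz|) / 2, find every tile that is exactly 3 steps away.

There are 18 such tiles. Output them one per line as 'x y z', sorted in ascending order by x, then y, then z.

Walk ring at distance 3 from (-7, -2, 9):
Start at center + D4*3 = (-10, -2, 12)
  hex 0: (-10, -2, 12)
  hex 1: (-9, -3, 12)
  hex 2: (-8, -4, 12)
  hex 3: (-7, -5, 12)
  hex 4: (-6, -5, 11)
  hex 5: (-5, -5, 10)
  hex 6: (-4, -5, 9)
  hex 7: (-4, -4, 8)
  hex 8: (-4, -3, 7)
  hex 9: (-4, -2, 6)
  hex 10: (-5, -1, 6)
  hex 11: (-6, 0, 6)
  hex 12: (-7, 1, 6)
  hex 13: (-8, 1, 7)
  hex 14: (-9, 1, 8)
  hex 15: (-10, 1, 9)
  hex 16: (-10, 0, 10)
  hex 17: (-10, -1, 11)
Sorted: 18 hexes.

Answer: -10 -2 12
-10 -1 11
-10 0 10
-10 1 9
-9 -3 12
-9 1 8
-8 -4 12
-8 1 7
-7 -5 12
-7 1 6
-6 -5 11
-6 0 6
-5 -5 10
-5 -1 6
-4 -5 9
-4 -4 8
-4 -3 7
-4 -2 6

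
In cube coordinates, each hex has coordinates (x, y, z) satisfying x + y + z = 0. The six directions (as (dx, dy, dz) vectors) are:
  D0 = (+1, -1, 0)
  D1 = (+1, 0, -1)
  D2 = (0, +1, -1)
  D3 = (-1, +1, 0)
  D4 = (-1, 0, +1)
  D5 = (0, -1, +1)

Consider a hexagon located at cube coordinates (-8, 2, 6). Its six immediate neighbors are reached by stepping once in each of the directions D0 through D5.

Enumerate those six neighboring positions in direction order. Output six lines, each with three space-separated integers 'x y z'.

Center: (-8, 2, 6). Add each direction:
  D0: (-8, 2, 6) + (1, -1, 0) = (-7, 1, 6)
  D1: (-8, 2, 6) + (1, 0, -1) = (-7, 2, 5)
  D2: (-8, 2, 6) + (0, 1, -1) = (-8, 3, 5)
  D3: (-8, 2, 6) + (-1, 1, 0) = (-9, 3, 6)
  D4: (-8, 2, 6) + (-1, 0, 1) = (-9, 2, 7)
  D5: (-8, 2, 6) + (0, -1, 1) = (-8, 1, 7)

Answer: -7 1 6
-7 2 5
-8 3 5
-9 3 6
-9 2 7
-8 1 7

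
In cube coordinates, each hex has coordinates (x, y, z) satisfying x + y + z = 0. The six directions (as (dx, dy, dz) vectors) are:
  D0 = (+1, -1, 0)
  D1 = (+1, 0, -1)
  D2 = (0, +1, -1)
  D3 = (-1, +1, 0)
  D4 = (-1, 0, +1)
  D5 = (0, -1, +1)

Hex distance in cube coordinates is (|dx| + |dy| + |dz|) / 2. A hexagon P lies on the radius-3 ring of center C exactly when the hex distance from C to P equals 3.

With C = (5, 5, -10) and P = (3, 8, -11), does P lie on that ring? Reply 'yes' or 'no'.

|px - cx| = |3 - 5| = 2
|py - cy| = |8 - 5| = 3
|pz - cz| = |-11 - (-10)| = 1
distance = (2+3+1)/2 = 6/2 = 3
radius = 3; distance == radius -> yes

Answer: yes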